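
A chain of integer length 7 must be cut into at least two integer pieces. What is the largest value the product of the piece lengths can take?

Define g[k] = max over 1≤i<k of i · max(k−i, g[k−i]); the inner max lets the remainder stay uncut if that's better.
g[2] = 1*max(1,0) = 1*1 = 1
g[3] = max(1*2, 2*1) = 2
g[4] = max(1*3, 2*2, 3*1) = 4
g[5] = max(1*4, 2*3, 3*2, 4*1) = 6
g[6] = max(1*6, 2*4, 3*3, 4*2, 5*1) = 9
g[7] = max(1*9, 2*6, 3*4, 4*3, 5*2, 6*1) = 12
One optimal split: 3 + 2 + 2; product 3*2*2 = 12.

12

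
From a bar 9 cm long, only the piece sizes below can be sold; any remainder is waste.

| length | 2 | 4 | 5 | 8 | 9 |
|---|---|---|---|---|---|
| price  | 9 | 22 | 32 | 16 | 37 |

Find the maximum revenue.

54

Consider every possible first cut. r[k] is the best of p[i]+r[k−i] over all sellable i≤k.
r[1] = 0
r[2] = 9
r[3] = 9
r[4] = max(9+9, 22+0) = 22
r[5] = max(9+9, 22+0, 32+0) = 32
r[6] = max(9+22, 22+9, 32+0) = 32
r[7] = max(9+32, 22+9, 32+9) = 41
r[8] = max(9+32, 22+22, 32+9, 16+0) = 44
r[9] = max(9+41, 22+32, 32+22, 16+0, 37+0) = 54
One optimal cutting: 5 + 4 → €54.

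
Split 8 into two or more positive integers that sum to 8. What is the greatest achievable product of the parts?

Define g[k] = max over 1≤i<k of i · max(k−i, g[k−i]); the inner max lets the remainder stay uncut if that's better.
g[2] = 1·max(1,0) = 1·1 = 1
g[3] = max(1·2, 2·1) = 2
g[4] = max(1·3, 2·2, 3·1) = 4
g[5] = max(1·4, 2·3, 3·2, 4·1) = 6
g[6] = max(1·6, 2·4, 3·3, 4·2, 5·1) = 9
g[7] = max(1·9, 2·6, 3·4, 4·3, 5·2, 6·1) = 12
g[8] = max(1·12, 2·9, 3·6, …, 6·2, 7·1) = 18
One optimal split: 3 + 3 + 2; product 3·3·2 = 18.

18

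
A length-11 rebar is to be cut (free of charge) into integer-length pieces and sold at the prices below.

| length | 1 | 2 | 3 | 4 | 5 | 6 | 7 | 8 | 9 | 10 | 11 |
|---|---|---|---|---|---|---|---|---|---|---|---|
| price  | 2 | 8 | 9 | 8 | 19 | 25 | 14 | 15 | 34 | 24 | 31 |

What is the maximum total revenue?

Let r[k] be the best obtainable value from length k. For each k, try every first piece i and keep the best of price[i] + r[k−i].
r[1] = 2
r[2] = 8
r[3] = 10  (first piece 1, then r[2]=8)
r[4] = 16  (first piece 2, then r[2]=8)
r[5] = 19
r[6] = 25
r[7] = 27  (first piece 1, then r[6]=25)
r[8] = 33  (first piece 2, then r[6]=25)
r[9] = 35  (first piece 1, then r[8]=33)
r[10] = 41  (first piece 2, then r[8]=33)
r[11] = 44  (first piece 5, then r[6]=25)
One optimal cutting: 6 + 5 → ₹25 + ₹19 = ₹44.

44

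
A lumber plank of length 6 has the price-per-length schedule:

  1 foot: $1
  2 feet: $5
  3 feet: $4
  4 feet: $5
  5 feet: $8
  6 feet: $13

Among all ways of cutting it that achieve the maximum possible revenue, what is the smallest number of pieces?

Let r[k] be the best obtainable value from length k. For each k, try every first piece i and keep the best of price[i] + r[k−i].
r[1] = 1
r[2] = 5
r[3] = 6  (first piece 1, then r[2]=5)
r[4] = 10  (first piece 2, then r[2]=5)
r[5] = 11  (first piece 1, then r[4]=10)
r[6] = 15  (first piece 2, then r[4]=10)
Maximum revenue is $15.
Now minimize piece count subject to staying optimal: for each k, pieces[k] = 1 + min over i with p[i]+r[k−i]=r[k] of pieces[k−i].
pieces[3] = 2
pieces[4] = 2
pieces[5] = 3
pieces[6] = 3

3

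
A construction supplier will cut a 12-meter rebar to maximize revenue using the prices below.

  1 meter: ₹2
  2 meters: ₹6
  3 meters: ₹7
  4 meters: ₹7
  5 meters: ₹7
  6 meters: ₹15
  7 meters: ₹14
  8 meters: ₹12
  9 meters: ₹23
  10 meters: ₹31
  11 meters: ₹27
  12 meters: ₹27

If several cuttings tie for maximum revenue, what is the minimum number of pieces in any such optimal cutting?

2

Let r[k] be the best obtainable value from length k. For each k, try every first piece i and keep the best of price[i] + r[k−i].
r[1] = 2
r[2] = 6
r[3] = 8  (first piece 1, then r[2]=6)
r[4] = 12  (first piece 2, then r[2]=6)
r[5] = 14  (first piece 1, then r[4]=12)
r[6] = 18  (first piece 2, then r[4]=12)
r[7] = 20  (first piece 1, then r[6]=18)
r[8] = 24  (first piece 2, then r[6]=18)
r[9] = 26  (first piece 1, then r[8]=24)
r[10] = 31
r[11] = 33  (first piece 1, then r[10]=31)
r[12] = 37  (first piece 2, then r[10]=31)
Maximum revenue is ₹37.
Now minimize piece count subject to staying optimal: for each k, pieces[k] = 1 + min over i with p[i]+r[k−i]=r[k] of pieces[k−i].
pieces[9] = 5
pieces[10] = 1
pieces[11] = 2
pieces[12] = 2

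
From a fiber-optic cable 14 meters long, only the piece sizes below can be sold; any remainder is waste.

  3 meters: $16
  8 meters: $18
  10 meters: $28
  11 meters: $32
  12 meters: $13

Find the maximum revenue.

64

Consider every possible first cut. best[k] is the best of p[i]+best[k−i] over all sellable i≤k.
best[1] = 0
best[2] = 0
best[3] = 16
best[4] = 16
best[5] = 16
best[6] = 32  (first piece 3, then best[3]=16)
best[7] = 32
best[8] = max(16+16, 18+0) = 32
best[9] = max(16+32, 18+0) = 48
best[10] = max(16+32, 18+0, 28+0) = 48
best[11] = max(16+32, 18+16, 28+0, 32+0) = 48
best[12] = max(16+48, 18+16, 28+0, 32+0, 13+0) = 64
best[13] = max(16+48, 18+16, 28+16, 32+0, 13+0) = 64
best[14] = max(16+48, 18+32, 28+16, 32+16, 13+0) = 64
One optimal cutting: pieces 3 + 3 + 3 + 3 with 2 meters of scrap → $64.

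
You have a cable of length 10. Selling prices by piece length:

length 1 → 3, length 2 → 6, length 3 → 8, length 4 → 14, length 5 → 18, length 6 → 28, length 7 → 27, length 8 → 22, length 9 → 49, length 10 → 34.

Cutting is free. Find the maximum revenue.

52

Consider every possible first cut. v[k] is the best of p[i]+v[k−i] over all sellable i≤k.
v[1] = 3
v[2] = 6  (first piece 1, then v[1]=3)
v[3] = 9  (first piece 1, then v[2]=6)
v[4] = 14
v[5] = 18
v[6] = 28
v[7] = 31  (first piece 1, then v[6]=28)
v[8] = 34  (first piece 1, then v[7]=31)
v[9] = 49
v[10] = 52  (first piece 1, then v[9]=49)
One optimal cutting: 9 + 1 → 49 + 3 = 52.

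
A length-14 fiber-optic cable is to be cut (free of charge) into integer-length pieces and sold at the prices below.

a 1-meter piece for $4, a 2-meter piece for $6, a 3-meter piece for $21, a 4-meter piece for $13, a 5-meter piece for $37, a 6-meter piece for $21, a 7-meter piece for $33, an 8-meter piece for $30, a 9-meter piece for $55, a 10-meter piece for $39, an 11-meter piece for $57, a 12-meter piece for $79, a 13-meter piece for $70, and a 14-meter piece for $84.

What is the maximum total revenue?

100

Consider every possible first cut. r[k] is the best of p[i]+r[k−i] over all sellable i≤k.
r[1] = 4
r[2] = 8  (first piece 1, then r[1]=4)
r[3] = 21
r[4] = 25  (first piece 1, then r[3]=21)
r[5] = 37
r[6] = 42  (first piece 3, then r[3]=21)
r[7] = 46  (first piece 1, then r[6]=42)
r[8] = 58  (first piece 3, then r[5]=37)
r[9] = 63  (first piece 3, then r[6]=42)
r[10] = 74  (first piece 5, then r[5]=37)
r[11] = 79  (first piece 3, then r[8]=58)
r[12] = 84  (first piece 3, then r[9]=63)
r[13] = 95  (first piece 3, then r[10]=74)
r[14] = 100  (first piece 3, then r[11]=79)
One optimal cutting: 5 + 3 + 3 + 3 → $37 + $21 + $21 + $21 = $100.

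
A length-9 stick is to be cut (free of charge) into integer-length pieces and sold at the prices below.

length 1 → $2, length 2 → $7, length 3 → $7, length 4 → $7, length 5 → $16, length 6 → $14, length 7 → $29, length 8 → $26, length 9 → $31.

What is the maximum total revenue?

Build r[k] bottom-up: r[k] = max over allowed piece i of (p[i] + r[k−i]).
r[1] = 2
r[2] = max(2+2, 7+0) = 7
r[3] = max(2+7, 7+2, 7+0) = 9
r[4] = max(2+9, 7+7, 7+2, 7+0) = 14
r[5] = max(2+14, 7+9, 7+7, 7+2, 16+0) = 16
r[6] = max(2+16, 7+14, 7+9, 7+7, 16+2, 14+0) = 21
r[7] = max(2+21, 7+16, 7+14, …, 14+2, 29+0) = 29
r[8] = max(2+29, 7+21, 7+16, …, 29+2, 26+0) = 31
r[9] = max(2+31, 7+29, 7+21, …, 26+2, 31+0) = 36
One optimal cutting: 7 + 2 → $29 + $7 = $36.

36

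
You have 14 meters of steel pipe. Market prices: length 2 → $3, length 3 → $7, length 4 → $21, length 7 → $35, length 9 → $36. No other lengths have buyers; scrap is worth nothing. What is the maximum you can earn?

70

Consider every possible first cut. r[k] is the best of p[i]+r[k−i] over all sellable i≤k.
r[1] = 0
r[2] = 3
r[3] = max(3+0, 7+0) = 7
r[4] = max(3+3, 7+0, 21+0) = 21
r[5] = max(3+7, 7+3, 21+0) = 21
r[6] = max(3+21, 7+7, 21+3) = 24
r[7] = max(3+21, 7+21, 21+7, 35+0) = 35
r[8] = max(3+24, 7+21, 21+21, 35+0) = 42
r[9] = max(3+35, 7+24, 21+21, 35+3, 36+0) = 42
r[10] = max(3+42, 7+35, 21+24, 35+7, 36+0) = 45
r[11] = max(3+42, 7+42, 21+35, 35+21, 36+3) = 56
r[12] = max(3+45, 7+42, 21+42, 35+21, 36+7) = 63
r[13] = max(3+56, 7+45, 21+42, 35+24, 36+21) = 63
r[14] = max(3+63, 7+56, 21+45, 35+35, 36+21) = 70
One optimal cutting: 7 + 7 → $70.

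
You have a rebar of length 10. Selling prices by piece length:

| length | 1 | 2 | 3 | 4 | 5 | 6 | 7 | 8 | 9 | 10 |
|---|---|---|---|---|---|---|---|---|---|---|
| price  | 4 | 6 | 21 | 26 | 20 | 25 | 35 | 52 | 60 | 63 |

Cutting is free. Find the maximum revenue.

68

Build r[k] bottom-up: r[k] = max over allowed piece i of (p[i] + r[k−i]).
r[1] = 4
r[2] = max(4+4, 6+0) = 8
r[3] = max(4+8, 6+4, 21+0) = 21
r[4] = max(4+21, 6+8, 21+4, 26+0) = 26
r[5] = max(4+26, 6+21, 21+8, 26+4, 20+0) = 30
r[6] = max(4+30, 6+26, 21+21, 26+8, 20+4, 25+0) = 42
r[7] = max(4+42, 6+30, 21+26, …, 25+4, 35+0) = 47
r[8] = max(4+47, 6+42, 21+30, …, 35+4, 52+0) = 52
r[9] = max(4+52, 6+47, 21+42, …, 52+4, 60+0) = 63
r[10] = max(4+63, 6+52, 21+47, …, 60+4, 63+0) = 68
One optimal cutting: 4 + 3 + 3 → ₹26 + ₹21 + ₹21 = ₹68.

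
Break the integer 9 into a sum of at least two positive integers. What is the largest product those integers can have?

27

Let m[k] be the best product for length k (with at least one cut). For each first piece i, the rest contributes max(k−i, m[k−i]).
m[2] = 1×max(1,0) = 1×1 = 1
m[3] = max(1×2, 2×1) = 2
m[4] = max(1×3, 2×2, 3×1) = 4
m[5] = max(1×4, 2×3, 3×2, 4×1) = 6
m[6] = max(1×6, 2×4, 3×3, 4×2, 5×1) = 9
m[7] = max(1×9, 2×6, 3×4, 4×3, 5×2, 6×1) = 12
m[8] = max(1×12, 2×9, 3×6, …, 6×2, 7×1) = 18
m[9] = max(1×18, 2×12, 3×9, …, 7×2, 8×1) = 27
One optimal split: 3 + 3 + 3; product 3×3×3 = 27.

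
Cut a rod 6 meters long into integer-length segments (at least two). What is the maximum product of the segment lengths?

Let prod[k] be the best product for length k (with at least one cut). For each first piece i, the rest contributes max(k−i, prod[k−i]).
prod[2] = 1·max(1,0) = 1·1 = 1
prod[3] = max(1·2, 2·1) = 2
prod[4] = max(1·3, 2·2, 3·1) = 4
prod[5] = max(1·4, 2·3, 3·2, 4·1) = 6
prod[6] = max(1·6, 2·4, 3·3, 4·2, 5·1) = 9
One optimal split: 3 + 3; product 3·3 = 9.

9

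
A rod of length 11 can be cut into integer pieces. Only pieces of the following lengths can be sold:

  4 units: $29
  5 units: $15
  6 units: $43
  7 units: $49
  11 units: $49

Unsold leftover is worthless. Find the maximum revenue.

Consider every possible first cut. f[k] is the best of p[i]+f[k−i] over all sellable i≤k.
f[1] = 0
f[2] = 0
f[3] = 0
f[4] = 29
f[5] = max(29+0, 15+0) = 29
f[6] = max(29+0, 15+0, 43+0) = 43
f[7] = max(29+0, 15+0, 43+0, 49+0) = 49
f[8] = max(29+29, 15+0, 43+0, 49+0) = 58
f[9] = max(29+29, 15+29, 43+0, 49+0) = 58
f[10] = max(29+43, 15+29, 43+29, 49+0) = 72
f[11] = max(29+49, 15+43, 43+29, 49+29, 49+0) = 78
One optimal cutting: 7 + 4 → $78.

78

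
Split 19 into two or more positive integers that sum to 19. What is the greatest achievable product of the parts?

Define P[k] = max over 1≤i<k of i · max(k−i, P[k−i]); the inner max lets the remainder stay uncut if that's better.
Small cases: P[2]=1, P[3]=2, P[4]=4, P[5]=6, P[6]=9, P[7]=12, P[8]=18, P[9]=27, P[10]=36, P[11]=54, P[12]=81.
P[13] = 2·max(11,54) = 2·54 = 108
P[14] = 2·max(12,81) = 2·81 = 162
P[15] = 3·max(12,81) = 3·81 = 243
P[16] = 2·max(14,162) = 2·162 = 324
P[17] = 2·max(15,243) = 2·243 = 486
P[18] = 3·max(15,243) = 3·243 = 729
P[19] = 2·max(17,486) = 2·486 = 972
One optimal split: 3 + 3 + 3 + 3 + 3 + 2 + 2; product 3·3·3·3·3·2·2 = 972.

972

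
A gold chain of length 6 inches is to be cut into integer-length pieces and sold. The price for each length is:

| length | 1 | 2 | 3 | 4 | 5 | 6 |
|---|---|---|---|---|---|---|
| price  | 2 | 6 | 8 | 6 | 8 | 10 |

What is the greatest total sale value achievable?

Build best[k] bottom-up: best[k] = max over allowed piece i of (p[i] + best[k−i]).
best[1] = 2
best[2] = max(2+2, 6+0) = 6
best[3] = max(2+6, 6+2, 8+0) = 8
best[4] = max(2+8, 6+6, 8+2, 6+0) = 12
best[5] = max(2+12, 6+8, 8+6, 6+2, 8+0) = 14
best[6] = max(2+14, 6+12, 8+8, 6+6, 8+2, 10+0) = 18
One optimal cutting: 2 + 2 + 2 → $6 + $6 + $6 = $18.

18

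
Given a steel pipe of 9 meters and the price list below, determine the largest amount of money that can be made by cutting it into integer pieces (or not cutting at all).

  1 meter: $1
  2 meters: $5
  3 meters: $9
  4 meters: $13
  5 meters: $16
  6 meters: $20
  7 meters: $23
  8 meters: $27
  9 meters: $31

31

Consider every possible first cut. r[k] is the best of p[i]+r[k−i] over all sellable i≤k.
r[1] = 1
r[2] = max(1+1, 5+0) = 5
r[3] = max(1+5, 5+1, 9+0) = 9
r[4] = max(1+9, 5+5, 9+1, 13+0) = 13
r[5] = max(1+13, 5+9, 9+5, 13+1, 16+0) = 16
r[6] = max(1+16, 5+13, 9+9, 13+5, 16+1, 20+0) = 20
r[7] = max(1+20, 5+16, 9+13, …, 20+1, 23+0) = 23
r[8] = max(1+23, 5+20, 9+16, …, 23+1, 27+0) = 27
r[9] = max(1+27, 5+23, 9+20, …, 27+1, 31+0) = 31
Best is to sell the whole 9-meter piece uncut for $31.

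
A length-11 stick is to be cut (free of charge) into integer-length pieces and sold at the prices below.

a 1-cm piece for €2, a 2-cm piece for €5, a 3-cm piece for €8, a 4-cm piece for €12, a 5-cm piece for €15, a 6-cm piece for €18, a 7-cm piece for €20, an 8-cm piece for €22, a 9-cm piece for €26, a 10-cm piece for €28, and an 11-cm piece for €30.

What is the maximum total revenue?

Build best[k] bottom-up: best[k] = max over allowed piece i of (p[i] + best[k−i]).
best[1] = 2
best[2] = max(2+2, 5+0) = 5
best[3] = max(2+5, 5+2, 8+0) = 8
best[4] = max(2+8, 5+5, 8+2, 12+0) = 12
best[5] = max(2+12, 5+8, 8+5, 12+2, 15+0) = 15
best[6] = max(2+15, 5+12, 8+8, 12+5, 15+2, 18+0) = 18
best[7] = max(2+18, 5+15, 8+12, …, 18+2, 20+0) = 20
best[8] = max(2+20, 5+18, 8+15, …, 20+2, 22+0) = 24
best[9] = max(2+24, 5+20, 8+18, …, 22+2, 26+0) = 27
best[10] = max(2+27, 5+24, 8+20, …, 26+2, 28+0) = 30
best[11] = max(2+30, 5+27, 8+24, …, 28+2, 30+0) = 33
One optimal cutting: 6 + 5 → €18 + €15 = €33.

33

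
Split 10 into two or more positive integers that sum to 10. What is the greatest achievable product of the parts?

36

Fill g[k] for k=2..10: at each k try every first piece i and multiply by the better of (k−i) uncut or g[k−i].
g[2] = 1×max(1,0) = 1×1 = 1
g[3] = max(1×2, 2×1) = 2
g[4] = max(1×3, 2×2, 3×1) = 4
g[5] = max(1×4, 2×3, 3×2, 4×1) = 6
g[6] = max(1×6, 2×4, 3×3, 4×2, 5×1) = 9
g[7] = max(1×9, 2×6, 3×4, 4×3, 5×2, 6×1) = 12
g[8] = max(1×12, 2×9, 3×6, …, 6×2, 7×1) = 18
g[9] = max(1×18, 2×12, 3×9, …, 7×2, 8×1) = 27
g[10] = max(1×27, 2×18, 3×12, …, 8×2, 9×1) = 36
One optimal split: 3 + 3 + 2 + 2; product 3×3×2×2 = 36.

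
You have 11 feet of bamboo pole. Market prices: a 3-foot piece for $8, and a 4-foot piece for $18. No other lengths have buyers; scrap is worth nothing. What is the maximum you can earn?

44

Let best[k] be the best obtainable value from length k. For each k, try every first piece i and keep the best of price[i] + best[k−i].
best[1] = 0
best[2] = 0
best[3] = 8
best[4] = max(8+0, 18+0) = 18
best[5] = max(8+0, 18+0) = 18
best[6] = max(8+8, 18+0) = 18
best[7] = max(8+18, 18+8) = 26
best[8] = max(8+18, 18+18) = 36
best[9] = max(8+18, 18+18) = 36
best[10] = max(8+26, 18+18) = 36
best[11] = max(8+36, 18+26) = 44
One optimal cutting: 4 + 4 + 3 → $44.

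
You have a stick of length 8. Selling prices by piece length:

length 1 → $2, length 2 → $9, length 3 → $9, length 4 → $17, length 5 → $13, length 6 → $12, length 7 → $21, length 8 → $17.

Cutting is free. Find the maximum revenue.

36

Let best[k] be the best obtainable value from length k. For each k, try every first piece i and keep the best of price[i] + best[k−i].
best[1] = 2
best[2] = max(2+2, 9+0) = 9
best[3] = max(2+9, 9+2, 9+0) = 11
best[4] = max(2+11, 9+9, 9+2, 17+0) = 18
best[5] = max(2+18, 9+11, 9+9, 17+2, 13+0) = 20
best[6] = max(2+20, 9+18, 9+11, 17+9, 13+2, 12+0) = 27
best[7] = max(2+27, 9+20, 9+18, …, 12+2, 21+0) = 29
best[8] = max(2+29, 9+27, 9+20, …, 21+2, 17+0) = 36
One optimal cutting: 2 + 2 + 2 + 2 → $9 + $9 + $9 + $9 = $36.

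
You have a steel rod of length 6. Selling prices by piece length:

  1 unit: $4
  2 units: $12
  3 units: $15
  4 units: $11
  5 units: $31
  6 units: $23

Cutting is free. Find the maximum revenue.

Build R[k] bottom-up: R[k] = max over allowed piece i of (p[i] + R[k−i]).
R[1] = 4
R[2] = 12
R[3] = 16  (first piece 1, then R[2]=12)
R[4] = 24  (first piece 2, then R[2]=12)
R[5] = 31
R[6] = 36  (first piece 2, then R[4]=24)
One optimal cutting: 2 + 2 + 2 → $12 + $12 + $12 = $36.

36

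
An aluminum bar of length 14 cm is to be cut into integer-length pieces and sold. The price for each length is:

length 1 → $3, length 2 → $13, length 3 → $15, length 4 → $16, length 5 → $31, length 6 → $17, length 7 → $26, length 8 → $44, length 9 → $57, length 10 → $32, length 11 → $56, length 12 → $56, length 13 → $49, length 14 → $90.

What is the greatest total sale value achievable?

Consider every possible first cut. R[k] is the best of p[i]+R[k−i] over all sellable i≤k.
R[1] = 3
R[2] = max(3+3, 13+0) = 13
R[3] = max(3+13, 13+3, 15+0) = 16
R[4] = max(3+16, 13+13, 15+3, 16+0) = 26
R[5] = max(3+26, 13+16, 15+13, 16+3, 31+0) = 31
R[6] = max(3+31, 13+26, 15+16, 16+13, 31+3, 17+0) = 39
R[7] = max(3+39, 13+31, 15+26, …, 17+3, 26+0) = 44
R[8] = max(3+44, 13+39, 15+31, …, 26+3, 44+0) = 52
R[9] = max(3+52, 13+44, 15+39, …, 44+3, 57+0) = 57
R[10] = max(3+57, 13+52, 15+44, …, 57+3, 32+0) = 65
R[11] = max(3+65, 13+57, 15+52, …, 32+3, 56+0) = 70
R[12] = max(3+70, 13+65, 15+57, …, 56+3, 56+0) = 78
R[13] = max(3+78, 13+70, 15+65, …, 56+3, 49+0) = 83
R[14] = max(3+83, 13+78, 15+70, …, 49+3, 90+0) = 91
One optimal cutting: 2 + 2 + 2 + 2 + 2 + 2 + 2 → $13 + $13 + $13 + $13 + $13 + $13 + $13 = $91.

91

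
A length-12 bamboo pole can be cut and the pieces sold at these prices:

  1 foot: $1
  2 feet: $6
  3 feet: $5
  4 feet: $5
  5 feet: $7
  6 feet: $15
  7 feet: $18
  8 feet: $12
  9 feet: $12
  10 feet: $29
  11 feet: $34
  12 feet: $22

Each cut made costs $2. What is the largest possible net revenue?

Build r[k] bottom-up: r[k] = max over allowed piece i of (p[i] + r[k−i]) − 2 per cut.
r[1] = 1
r[2] = 6
r[3] = 5  (first piece 1, then r[2]=6)
r[4] = 10  (first piece 2, then r[2]=6)
r[5] = 9  (first piece 1, then r[4]=10)
r[6] = 15
r[7] = 18
r[8] = 19  (first piece 2, then r[6]=15)
r[9] = 22  (first piece 2, then r[7]=18)
r[10] = 29
r[11] = 34
r[12] = 33  (first piece 1, then r[11]=34)
One optimal plan: pieces 11 + 1 (1 cut) → $35 − $2 = $33.

33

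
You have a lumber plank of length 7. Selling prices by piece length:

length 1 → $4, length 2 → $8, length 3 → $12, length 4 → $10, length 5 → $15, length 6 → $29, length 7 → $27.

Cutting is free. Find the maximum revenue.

33

Build R[k] bottom-up: R[k] = max over allowed piece i of (p[i] + R[k−i]).
R[1] = 4
R[2] = max(4+4, 8+0) = 8
R[3] = max(4+8, 8+4, 12+0) = 12
R[4] = max(4+12, 8+8, 12+4, 10+0) = 16
R[5] = max(4+16, 8+12, 12+8, 10+4, 15+0) = 20
R[6] = max(4+20, 8+16, 12+12, 10+8, 15+4, 29+0) = 29
R[7] = max(4+29, 8+20, 12+16, …, 29+4, 27+0) = 33
One optimal cutting: 6 + 1 → $29 + $4 = $33.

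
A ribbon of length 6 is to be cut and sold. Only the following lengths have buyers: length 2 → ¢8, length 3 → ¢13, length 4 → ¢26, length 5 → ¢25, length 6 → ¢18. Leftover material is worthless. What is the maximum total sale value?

Build best[k] bottom-up: best[k] = max over allowed piece i of (p[i] + best[k−i]).
best[1] = 0
best[2] = 8
best[3] = max(8+0, 13+0) = 13
best[4] = max(8+8, 13+0, 26+0) = 26
best[5] = max(8+13, 13+8, 26+0, 25+0) = 26
best[6] = max(8+26, 13+13, 26+8, 25+0, 18+0) = 34
One optimal cutting: 4 + 2 → ¢34.

34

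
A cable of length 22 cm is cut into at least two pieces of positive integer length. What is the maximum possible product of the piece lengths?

Define P[k] = max over 1≤i<k of i · max(k−i, P[k−i]); the inner max lets the remainder stay uncut if that's better.
Small cases: P[2]=1, P[3]=2, P[4]=4, P[5]=6, P[6]=9, P[7]=12, P[8]=18, P[9]=27, P[10]=36, P[11]=54, P[12]=81, P[13]=108, P[14]=162.
P[15] = 3*max(12,81) = 3*81 = 243
P[16] = 2*max(14,162) = 2*162 = 324
P[17] = 2*max(15,243) = 2*243 = 486
P[18] = 3*max(15,243) = 3*243 = 729
P[19] = 2*max(17,486) = 2*486 = 972
P[20] = 2*max(18,729) = 2*729 = 1458
P[21] = 3*max(18,729) = 3*729 = 2187
P[22] = 2*max(20,1458) = 2*1458 = 2916
One optimal split: 3 + 3 + 3 + 3 + 3 + 3 + 2 + 2; product 3*3*3*3*3*3*2*2 = 2916.

2916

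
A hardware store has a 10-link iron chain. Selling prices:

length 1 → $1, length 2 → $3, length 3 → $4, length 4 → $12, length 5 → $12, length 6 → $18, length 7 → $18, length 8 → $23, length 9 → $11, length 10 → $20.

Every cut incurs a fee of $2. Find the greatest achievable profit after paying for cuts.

28

Build v[k] bottom-up: v[k] = max over allowed piece i of (p[i] + v[k−i]) − 2 per cut.
v[1] = 1
v[2] = max(1+1-2, 3+0) = 3
v[3] = max(1+3-2, 3+1-2, 4+0) = 4
v[4] = max(1+4-2, 3+3-2, 4+1-2, 12+0) = 12
v[5] = max(1+12-2, 3+4-2, 4+3-2, 12+1-2, 12+0) = 12
v[6] = max(1+12-2, 3+12-2, 4+4-2, 12+3-2, 12+1-2, 18+0) = 18
v[7] = max(1+18-2, 3+12-2, 4+12-2, …, 18+1-2, 18+0) = 18
v[8] = max(1+18-2, 3+18-2, 4+12-2, …, 18+1-2, 23+0) = 23
v[9] = max(1+23-2, 3+18-2, 4+18-2, …, 23+1-2, 11+0) = 22
v[10] = max(1+22-2, 3+23-2, 4+18-2, …, 11+1-2, 20+0) = 28
One optimal plan: pieces 6 + 4 (1 cut) → $30 − $2 = $28.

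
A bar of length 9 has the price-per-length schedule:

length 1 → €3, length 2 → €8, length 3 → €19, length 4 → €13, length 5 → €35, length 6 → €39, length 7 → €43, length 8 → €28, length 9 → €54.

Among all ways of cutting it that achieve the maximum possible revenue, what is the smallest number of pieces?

2

Consider every possible first cut. r[k] is the best of p[i]+r[k−i] over all sellable i≤k.
r[1] = 3
r[2] = max(3+3, 8+0) = 8
r[3] = max(3+8, 8+3, 19+0) = 19
r[4] = max(3+19, 8+8, 19+3, 13+0) = 22
r[5] = max(3+22, 8+19, 19+8, 13+3, 35+0) = 35
r[6] = max(3+35, 8+22, 19+19, 13+8, 35+3, 39+0) = 39
r[7] = max(3+39, 8+35, 19+22, …, 39+3, 43+0) = 43
r[8] = max(3+43, 8+39, 19+35, …, 43+3, 28+0) = 54
r[9] = max(3+54, 8+43, 19+39, …, 28+3, 54+0) = 58
Maximum revenue is €58.
Now minimize piece count subject to staying optimal: for each k, pieces[k] = 1 + min over i with p[i]+r[k−i]=r[k] of pieces[k−i].
pieces[6] = 1
pieces[7] = 1
pieces[8] = 2
pieces[9] = 2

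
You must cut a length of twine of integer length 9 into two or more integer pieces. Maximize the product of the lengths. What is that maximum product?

27

Fill P[k] for k=2..9: at each k try every first piece i and multiply by the better of (k−i) uncut or P[k−i].
Small cases: P[2]=1, P[3]=2, P[4]=4.
P[5] = 2*max(3,2) = 2*3 = 6
P[6] = 3*max(3,2) = 3*3 = 9
P[7] = 2*max(5,6) = 2*6 = 12
P[8] = 2*max(6,9) = 2*9 = 18
P[9] = 3*max(6,9) = 3*9 = 27
One optimal split: 3 + 3 + 3; product 3*3*3 = 27.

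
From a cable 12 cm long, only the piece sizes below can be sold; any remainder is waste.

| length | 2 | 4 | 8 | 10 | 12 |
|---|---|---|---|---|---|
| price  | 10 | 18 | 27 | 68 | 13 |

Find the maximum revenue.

78

Let best[k] be the best obtainable value from length k. For each k, try every first piece i and keep the best of price[i] + best[k−i].
best[1] = 0
best[2] = 10
best[3] = 10
best[4] = max(10+10, 18+0) = 20
best[5] = max(10+10, 18+0) = 20
best[6] = max(10+20, 18+10) = 30
best[7] = max(10+20, 18+10) = 30
best[8] = max(10+30, 18+20, 27+0) = 40
best[9] = max(10+30, 18+20, 27+0) = 40
best[10] = max(10+40, 18+30, 27+10, 68+0) = 68
best[11] = max(10+40, 18+30, 27+10, 68+0) = 68
best[12] = max(10+68, 18+40, 27+20, 68+10, 13+0) = 78
One optimal cutting: 10 + 2 → €78.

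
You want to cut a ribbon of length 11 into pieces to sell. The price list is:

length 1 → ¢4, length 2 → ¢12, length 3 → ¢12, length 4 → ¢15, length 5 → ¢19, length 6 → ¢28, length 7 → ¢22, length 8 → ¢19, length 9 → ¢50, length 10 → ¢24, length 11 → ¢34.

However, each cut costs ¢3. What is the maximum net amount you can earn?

Let r[k] be the best obtainable value from length k. For each k, try every first piece i and keep the best of price[i] + r[k−i] minus the 3 cut fee when i<k.
r[1] = 4
r[2] = max(4+4-3, 12+0) = 12
r[3] = max(4+12-3, 12+4-3, 12+0) = 13
r[4] = max(4+13-3, 12+12-3, 12+4-3, 15+0) = 21
r[5] = max(4+21-3, 12+13-3, 12+12-3, 15+4-3, 19+0) = 22
r[6] = max(4+22-3, 12+21-3, 12+13-3, 15+12-3, 19+4-3, 28+0) = 30
r[7] = max(4+30-3, 12+22-3, 12+21-3, …, 28+4-3, 22+0) = 31
r[8] = max(4+31-3, 12+30-3, 12+22-3, …, 22+4-3, 19+0) = 39
r[9] = max(4+39-3, 12+31-3, 12+30-3, …, 19+4-3, 50+0) = 50
r[10] = max(4+50-3, 12+39-3, 12+31-3, …, 50+4-3, 24+0) = 51
r[11] = max(4+51-3, 12+50-3, 12+39-3, …, 24+4-3, 34+0) = 59
One optimal plan: pieces 9 + 2 (1 cut) → ¢62 − ¢3 = ¢59.

59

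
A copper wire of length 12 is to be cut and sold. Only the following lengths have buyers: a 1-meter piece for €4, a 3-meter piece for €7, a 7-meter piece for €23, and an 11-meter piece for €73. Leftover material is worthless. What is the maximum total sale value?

Consider every possible first cut. r[k] is the best of p[i]+r[k−i] over all sellable i≤k.
r[1] = 4
r[2] = 8  (first piece 1, then r[1]=4)
r[3] = 12  (first piece 1, then r[2]=8)
r[4] = 16  (first piece 1, then r[3]=12)
r[5] = 20  (first piece 1, then r[4]=16)
r[6] = 24  (first piece 1, then r[5]=20)
r[7] = 28  (first piece 1, then r[6]=24)
r[8] = 32  (first piece 1, then r[7]=28)
r[9] = 36  (first piece 1, then r[8]=32)
r[10] = 40  (first piece 1, then r[9]=36)
r[11] = 73
r[12] = 77  (first piece 1, then r[11]=73)
One optimal cutting: 11 + 1 → €77.

77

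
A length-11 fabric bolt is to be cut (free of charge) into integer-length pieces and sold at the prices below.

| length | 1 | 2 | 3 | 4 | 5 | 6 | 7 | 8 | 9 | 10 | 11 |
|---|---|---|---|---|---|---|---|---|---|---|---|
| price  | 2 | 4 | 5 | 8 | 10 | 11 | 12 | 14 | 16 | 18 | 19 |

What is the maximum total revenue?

Build best[k] bottom-up: best[k] = max over allowed piece i of (p[i] + best[k−i]).
best[1] = 2
best[2] = 4  (first piece 1, then best[1]=2)
best[3] = 6  (first piece 1, then best[2]=4)
best[4] = 8  (first piece 1, then best[3]=6)
best[5] = 10  (first piece 1, then best[4]=8)
best[6] = 12  (first piece 1, then best[5]=10)
best[7] = 14  (first piece 1, then best[6]=12)
best[8] = 16  (first piece 1, then best[7]=14)
best[9] = 18  (first piece 1, then best[8]=16)
best[10] = 20  (first piece 1, then best[9]=18)
best[11] = 22  (first piece 1, then best[10]=20)
One optimal cutting: 1 + 1 + 1 + 1 + 1 + 1 + 1 + 1 + 1 + 1 + 1 → $2 + $2 + $2 + $2 + $2 + $2 + $2 + $2 + $2 + $2 + $2 = $22.

22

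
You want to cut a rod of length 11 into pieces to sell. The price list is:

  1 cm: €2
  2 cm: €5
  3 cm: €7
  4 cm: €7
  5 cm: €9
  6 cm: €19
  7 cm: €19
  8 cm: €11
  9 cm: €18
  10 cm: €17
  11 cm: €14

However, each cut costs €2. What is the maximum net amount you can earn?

27

Consider every possible first cut. r[k] is the best of p[i]+r[k−i] over all sellable i≤k, charging 2 whenever i<k.
r[1] = 2
r[2] = 5
r[3] = 7
r[4] = 8  (first piece 2, then r[2]=5)
r[5] = 10  (first piece 2, then r[3]=7)
r[6] = 19
r[7] = 19  (first piece 1, then r[6]=19)
r[8] = 22  (first piece 2, then r[6]=19)
r[9] = 24  (first piece 3, then r[6]=19)
r[10] = 25  (first piece 2, then r[8]=22)
r[11] = 27  (first piece 2, then r[9]=24)
One optimal plan: pieces 6 + 3 + 2 (2 cuts) → €31 − €4 = €27.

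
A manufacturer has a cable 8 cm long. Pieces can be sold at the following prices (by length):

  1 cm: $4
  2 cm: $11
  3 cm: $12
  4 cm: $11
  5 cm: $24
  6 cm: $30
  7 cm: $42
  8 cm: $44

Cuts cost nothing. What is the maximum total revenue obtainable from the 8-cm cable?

46

Let v[k] be the best obtainable value from length k. For each k, try every first piece i and keep the best of price[i] + v[k−i].
v[1] = 4
v[2] = 11
v[3] = 15  (first piece 1, then v[2]=11)
v[4] = 22  (first piece 2, then v[2]=11)
v[5] = 26  (first piece 1, then v[4]=22)
v[6] = 33  (first piece 2, then v[4]=22)
v[7] = 42
v[8] = 46  (first piece 1, then v[7]=42)
One optimal cutting: 7 + 1 → $42 + $4 = $46.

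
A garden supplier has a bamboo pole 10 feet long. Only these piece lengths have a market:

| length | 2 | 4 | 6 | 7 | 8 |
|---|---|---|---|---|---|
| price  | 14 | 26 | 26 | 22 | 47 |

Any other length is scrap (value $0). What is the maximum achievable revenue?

70

Build best[k] bottom-up: best[k] = max over allowed piece i of (p[i] + best[k−i]).
best[1] = 0
best[2] = 14
best[3] = 14
best[4] = 28  (first piece 2, then best[2]=14)
best[5] = 28
best[6] = 42  (first piece 2, then best[4]=28)
best[7] = 42
best[8] = 56  (first piece 2, then best[6]=42)
best[9] = 56
best[10] = 70  (first piece 2, then best[8]=56)
One optimal cutting: 2 + 2 + 2 + 2 + 2 → $70.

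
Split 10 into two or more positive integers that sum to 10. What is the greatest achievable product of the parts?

36

Fill P[k] for k=2..10: at each k try every first piece i and multiply by the better of (k−i) uncut or P[k−i].
P[2] = 1×max(1,0) = 1×1 = 1
P[3] = max(1×2, 2×1) = 2
P[4] = max(1×3, 2×2, 3×1) = 4
P[5] = max(1×4, 2×3, 3×2, 4×1) = 6
P[6] = max(1×6, 2×4, 3×3, 4×2, 5×1) = 9
P[7] = max(1×9, 2×6, 3×4, 4×3, 5×2, 6×1) = 12
P[8] = max(1×12, 2×9, 3×6, …, 6×2, 7×1) = 18
P[9] = max(1×18, 2×12, 3×9, …, 7×2, 8×1) = 27
P[10] = max(1×27, 2×18, 3×12, …, 8×2, 9×1) = 36
One optimal split: 3 + 3 + 2 + 2; product 3×3×2×2 = 36.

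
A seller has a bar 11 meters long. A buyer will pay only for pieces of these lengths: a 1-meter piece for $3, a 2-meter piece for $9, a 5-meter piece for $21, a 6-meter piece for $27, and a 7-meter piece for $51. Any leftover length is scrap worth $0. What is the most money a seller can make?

69

Consider every possible first cut. r[k] is the best of p[i]+r[k−i] over all sellable i≤k.
r[1] = 3
r[2] = 9
r[3] = 12  (first piece 1, then r[2]=9)
r[4] = 18  (first piece 2, then r[2]=9)
r[5] = 21  (first piece 1, then r[4]=18)
r[6] = 27  (first piece 2, then r[4]=18)
r[7] = 51
r[8] = 54  (first piece 1, then r[7]=51)
r[9] = 60  (first piece 2, then r[7]=51)
r[10] = 63  (first piece 1, then r[9]=60)
r[11] = 69  (first piece 2, then r[9]=60)
One optimal cutting: 7 + 2 + 2 → $69.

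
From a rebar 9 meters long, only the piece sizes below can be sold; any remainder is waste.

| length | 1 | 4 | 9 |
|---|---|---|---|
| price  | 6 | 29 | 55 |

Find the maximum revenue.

64

Consider every possible first cut. f[k] is the best of p[i]+f[k−i] over all sellable i≤k.
f[1] = 6
f[2] = 12  (first piece 1, then f[1]=6)
f[3] = 18  (first piece 1, then f[2]=12)
f[4] = max(6+18, 29+0) = 29
f[5] = max(6+29, 29+6) = 35
f[6] = max(6+35, 29+12) = 41
f[7] = max(6+41, 29+18) = 47
f[8] = max(6+47, 29+29) = 58
f[9] = max(6+58, 29+35, 55+0) = 64
One optimal cutting: 4 + 4 + 1 → ₹64.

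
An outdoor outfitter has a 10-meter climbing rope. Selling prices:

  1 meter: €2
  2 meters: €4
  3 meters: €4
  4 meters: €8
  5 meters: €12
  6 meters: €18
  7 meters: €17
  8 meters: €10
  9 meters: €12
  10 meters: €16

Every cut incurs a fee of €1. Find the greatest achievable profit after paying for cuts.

25

Let v[k] be the best obtainable value from length k. For each k, try every first piece i and keep the best of price[i] + v[k−i] minus the 1 cut fee when i<k.
v[1] = 2
v[2] = 4
v[3] = 5  (first piece 1, then v[2]=4)
v[4] = 8
v[5] = 12
v[6] = 18
v[7] = 19  (first piece 1, then v[6]=18)
v[8] = 21  (first piece 2, then v[6]=18)
v[9] = 22  (first piece 1, then v[8]=21)
v[10] = 25  (first piece 4, then v[6]=18)
One optimal plan: pieces 6 + 4 (1 cut) → €26 − €1 = €25.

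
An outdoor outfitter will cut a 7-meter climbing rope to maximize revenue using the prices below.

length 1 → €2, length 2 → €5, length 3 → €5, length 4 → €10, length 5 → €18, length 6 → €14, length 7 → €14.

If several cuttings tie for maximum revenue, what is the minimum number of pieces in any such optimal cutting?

2

Let r[k] be the best obtainable value from length k. For each k, try every first piece i and keep the best of price[i] + r[k−i].
r[1] = 2
r[2] = max(2+2, 5+0) = 5
r[3] = max(2+5, 5+2, 5+0) = 7
r[4] = max(2+7, 5+5, 5+2, 10+0) = 10
r[5] = max(2+10, 5+7, 5+5, 10+2, 18+0) = 18
r[6] = max(2+18, 5+10, 5+7, 10+5, 18+2, 14+0) = 20
r[7] = max(2+20, 5+18, 5+10, …, 14+2, 14+0) = 23
Maximum revenue is €23.
Now minimize piece count subject to staying optimal: for each k, pieces[k] = 1 + min over i with p[i]+r[k−i]=r[k] of pieces[k−i].
pieces[4] = 1
pieces[5] = 1
pieces[6] = 2
pieces[7] = 2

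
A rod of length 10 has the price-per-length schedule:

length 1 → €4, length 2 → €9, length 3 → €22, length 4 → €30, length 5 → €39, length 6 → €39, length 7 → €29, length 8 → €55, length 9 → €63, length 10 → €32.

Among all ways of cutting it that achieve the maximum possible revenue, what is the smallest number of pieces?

2

Consider every possible first cut. r[k] is the best of p[i]+r[k−i] over all sellable i≤k.
r[1] = 4
r[2] = max(4+4, 9+0) = 9
r[3] = max(4+9, 9+4, 22+0) = 22
r[4] = max(4+22, 9+9, 22+4, 30+0) = 30
r[5] = max(4+30, 9+22, 22+9, 30+4, 39+0) = 39
r[6] = max(4+39, 9+30, 22+22, 30+9, 39+4, 39+0) = 44
r[7] = max(4+44, 9+39, 22+30, …, 39+4, 29+0) = 52
r[8] = max(4+52, 9+44, 22+39, …, 29+4, 55+0) = 61
r[9] = max(4+61, 9+52, 22+44, …, 55+4, 63+0) = 69
r[10] = max(4+69, 9+61, 22+52, …, 63+4, 32+0) = 78
Maximum revenue is €78.
Now minimize piece count subject to staying optimal: for each k, pieces[k] = 1 + min over i with p[i]+r[k−i]=r[k] of pieces[k−i].
pieces[7] = 2
pieces[8] = 2
pieces[9] = 2
pieces[10] = 2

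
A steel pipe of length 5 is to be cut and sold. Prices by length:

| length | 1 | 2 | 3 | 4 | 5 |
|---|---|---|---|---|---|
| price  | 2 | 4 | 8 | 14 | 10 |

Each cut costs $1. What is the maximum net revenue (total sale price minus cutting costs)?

Let net[k] be the best obtainable value from length k. For each k, try every first piece i and keep the best of price[i] + net[k−i] minus the 1 cut fee when i<k.
net[1] = 2
net[2] = 4
net[3] = 8
net[4] = 14
net[5] = 15  (first piece 1, then net[4]=14)
One optimal plan: pieces 4 + 1 (1 cut) → $16 − $1 = $15.

15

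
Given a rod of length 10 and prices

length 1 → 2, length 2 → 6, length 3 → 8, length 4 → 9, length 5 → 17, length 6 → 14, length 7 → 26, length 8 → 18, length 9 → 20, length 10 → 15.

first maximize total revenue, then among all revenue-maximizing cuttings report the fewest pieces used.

2

Consider every possible first cut. r[k] is the best of p[i]+r[k−i] over all sellable i≤k.
r[1] = 2
r[2] = max(2+2, 6+0) = 6
r[3] = max(2+6, 6+2, 8+0) = 8
r[4] = max(2+8, 6+6, 8+2, 9+0) = 12
r[5] = max(2+12, 6+8, 8+6, 9+2, 17+0) = 17
r[6] = max(2+17, 6+12, 8+8, 9+6, 17+2, 14+0) = 19
r[7] = max(2+19, 6+17, 8+12, …, 14+2, 26+0) = 26
r[8] = max(2+26, 6+19, 8+17, …, 26+2, 18+0) = 28
r[9] = max(2+28, 6+26, 8+19, …, 18+2, 20+0) = 32
r[10] = max(2+32, 6+28, 8+26, …, 20+2, 15+0) = 34
Maximum revenue is 34.
Now minimize piece count subject to staying optimal: for each k, pieces[k] = 1 + min over i with p[i]+r[k−i]=r[k] of pieces[k−i].
pieces[7] = 1
pieces[8] = 2
pieces[9] = 2
pieces[10] = 2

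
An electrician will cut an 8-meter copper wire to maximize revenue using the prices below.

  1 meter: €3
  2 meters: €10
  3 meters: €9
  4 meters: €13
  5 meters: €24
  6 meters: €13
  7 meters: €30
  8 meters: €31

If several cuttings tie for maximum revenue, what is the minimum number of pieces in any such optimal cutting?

Consider every possible first cut. r[k] is the best of p[i]+r[k−i] over all sellable i≤k.
r[1] = 3
r[2] = 10
r[3] = 13  (first piece 1, then r[2]=10)
r[4] = 20  (first piece 2, then r[2]=10)
r[5] = 24
r[6] = 30  (first piece 2, then r[4]=20)
r[7] = 34  (first piece 2, then r[5]=24)
r[8] = 40  (first piece 2, then r[6]=30)
Maximum revenue is €40.
Now minimize piece count subject to staying optimal: for each k, pieces[k] = 1 + min over i with p[i]+r[k−i]=r[k] of pieces[k−i].
pieces[5] = 1
pieces[6] = 3
pieces[7] = 2
pieces[8] = 4

4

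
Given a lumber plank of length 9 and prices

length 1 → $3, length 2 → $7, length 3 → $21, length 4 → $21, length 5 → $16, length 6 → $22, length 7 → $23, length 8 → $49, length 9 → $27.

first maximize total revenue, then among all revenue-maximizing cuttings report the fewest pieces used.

Build r[k] bottom-up: r[k] = max over allowed piece i of (p[i] + r[k−i]).
r[1] = 3
r[2] = max(3+3, 7+0) = 7
r[3] = max(3+7, 7+3, 21+0) = 21
r[4] = max(3+21, 7+7, 21+3, 21+0) = 24
r[5] = max(3+24, 7+21, 21+7, 21+3, 16+0) = 28
r[6] = max(3+28, 7+24, 21+21, 21+7, 16+3, 22+0) = 42
r[7] = max(3+42, 7+28, 21+24, …, 22+3, 23+0) = 45
r[8] = max(3+45, 7+42, 21+28, …, 23+3, 49+0) = 49
r[9] = max(3+49, 7+45, 21+42, …, 49+3, 27+0) = 63
Maximum revenue is $63.
Now minimize piece count subject to staying optimal: for each k, pieces[k] = 1 + min over i with p[i]+r[k−i]=r[k] of pieces[k−i].
pieces[6] = 2
pieces[7] = 3
pieces[8] = 1
pieces[9] = 3

3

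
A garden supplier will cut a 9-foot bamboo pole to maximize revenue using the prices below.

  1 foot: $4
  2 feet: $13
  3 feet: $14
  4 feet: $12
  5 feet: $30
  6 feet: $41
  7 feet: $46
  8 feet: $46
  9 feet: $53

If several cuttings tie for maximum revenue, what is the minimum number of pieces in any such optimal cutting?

Consider every possible first cut. r[k] is the best of p[i]+r[k−i] over all sellable i≤k.
r[1] = 4
r[2] = max(4+4, 13+0) = 13
r[3] = max(4+13, 13+4, 14+0) = 17
r[4] = max(4+17, 13+13, 14+4, 12+0) = 26
r[5] = max(4+26, 13+17, 14+13, 12+4, 30+0) = 30
r[6] = max(4+30, 13+26, 14+17, 12+13, 30+4, 41+0) = 41
r[7] = max(4+41, 13+30, 14+26, …, 41+4, 46+0) = 46
r[8] = max(4+46, 13+41, 14+30, …, 46+4, 46+0) = 54
r[9] = max(4+54, 13+46, 14+41, …, 46+4, 53+0) = 59
Maximum revenue is $59.
Now minimize piece count subject to staying optimal: for each k, pieces[k] = 1 + min over i with p[i]+r[k−i]=r[k] of pieces[k−i].
pieces[6] = 1
pieces[7] = 1
pieces[8] = 2
pieces[9] = 2

2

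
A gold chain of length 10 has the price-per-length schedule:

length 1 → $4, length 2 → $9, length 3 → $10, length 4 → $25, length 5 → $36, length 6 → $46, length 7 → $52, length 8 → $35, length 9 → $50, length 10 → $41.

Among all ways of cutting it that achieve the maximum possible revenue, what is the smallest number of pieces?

2

Build r[k] bottom-up: r[k] = max over allowed piece i of (p[i] + r[k−i]).
r[1] = 4
r[2] = max(4+4, 9+0) = 9
r[3] = max(4+9, 9+4, 10+0) = 13
r[4] = max(4+13, 9+9, 10+4, 25+0) = 25
r[5] = max(4+25, 9+13, 10+9, 25+4, 36+0) = 36
r[6] = max(4+36, 9+25, 10+13, 25+9, 36+4, 46+0) = 46
r[7] = max(4+46, 9+36, 10+25, …, 46+4, 52+0) = 52
r[8] = max(4+52, 9+46, 10+36, …, 52+4, 35+0) = 56
r[9] = max(4+56, 9+52, 10+46, …, 35+4, 50+0) = 61
r[10] = max(4+61, 9+56, 10+52, …, 50+4, 41+0) = 72
Maximum revenue is $72.
Now minimize piece count subject to staying optimal: for each k, pieces[k] = 1 + min over i with p[i]+r[k−i]=r[k] of pieces[k−i].
pieces[7] = 1
pieces[8] = 2
pieces[9] = 2
pieces[10] = 2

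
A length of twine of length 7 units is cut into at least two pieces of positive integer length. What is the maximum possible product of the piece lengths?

12

Fill g[k] for k=2..7: at each k try every first piece i and multiply by the better of (k−i) uncut or g[k−i].
g[2] = 1·max(1,0) = 1·1 = 1
g[3] = max(1·2, 2·1) = 2
g[4] = max(1·3, 2·2, 3·1) = 4
g[5] = max(1·4, 2·3, 3·2, 4·1) = 6
g[6] = max(1·6, 2·4, 3·3, 4·2, 5·1) = 9
g[7] = max(1·9, 2·6, 3·4, 4·3, 5·2, 6·1) = 12
One optimal split: 3 + 2 + 2; product 3·2·2 = 12.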